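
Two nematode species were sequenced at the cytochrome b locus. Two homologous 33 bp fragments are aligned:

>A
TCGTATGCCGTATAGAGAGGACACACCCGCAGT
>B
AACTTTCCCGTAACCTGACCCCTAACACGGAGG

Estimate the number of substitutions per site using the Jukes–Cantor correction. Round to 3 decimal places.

0.871

The sequences differ at 17 of 33 sites, so p = 17/33 ≈ 0.515152.
d = −(3/4) ln(1 − 4p/3) = −0.75 ln(1 − 0.686869) = −0.75 ln(0.313131)
  = −0.75 × (-1.161134) = 0.870851 substitutions/site.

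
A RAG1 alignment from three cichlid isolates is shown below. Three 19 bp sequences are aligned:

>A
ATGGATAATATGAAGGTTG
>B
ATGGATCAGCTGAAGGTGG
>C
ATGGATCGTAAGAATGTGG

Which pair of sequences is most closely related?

A and B

A–B: 4/19 differ, p = 0.211, d = 0.247.
A–C: 5/19 differ, p = 0.263, d = 0.324.
B–C: 5/19 differ, p = 0.263, d = 0.324.
The smallest distance is between A and B.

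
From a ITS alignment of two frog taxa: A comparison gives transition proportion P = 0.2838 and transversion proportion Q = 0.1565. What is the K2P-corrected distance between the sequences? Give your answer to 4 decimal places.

0.7377

Under the Kimura two-parameter model, d = −½ ln(1 − 2P − Q) − ¼ ln(1 − 2Q).
1 − 2P − Q = 0.2759, giving −½ ln(0.2759) = 0.643858.
1 − 2Q = 0.687, giving −¼ ln(0.687) = 0.093855.
d = 0.643858 + 0.093855 = 0.737713.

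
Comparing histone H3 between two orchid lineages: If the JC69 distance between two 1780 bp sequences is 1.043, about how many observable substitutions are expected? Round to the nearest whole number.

1003

Invert JC69: p = (3/4)(1 − e^(−4d/3)) = 0.75 × (1 − e^(-1.390667)) = 0.75 × (1 − 0.248909) = 0.563318.
Expected differing sites = pL ≈ 0.563318 × 1780 = 1002.70604 ≈ 1003.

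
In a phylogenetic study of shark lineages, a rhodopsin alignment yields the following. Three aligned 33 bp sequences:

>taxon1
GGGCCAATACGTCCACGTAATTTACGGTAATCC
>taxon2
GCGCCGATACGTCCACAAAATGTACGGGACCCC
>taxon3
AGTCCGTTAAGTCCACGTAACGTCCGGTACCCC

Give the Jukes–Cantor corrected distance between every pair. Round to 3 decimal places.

taxon1–taxon2: 8/33 sites differ → p ≈ 0.242424, d = −0.75 ln(1 − 0.323232) = 0.292820 ≈ 0.293.
taxon1–taxon3: 10/33 sites differ → p ≈ 0.30303, d = −0.75 ln(1 − 0.40404) = 0.388186 ≈ 0.388.
taxon2–taxon3: 10/33 sites differ → p ≈ 0.30303, d = −0.75 ln(1 − 0.40404) = 0.388186 ≈ 0.388.

d(taxon1,taxon2) = 0.293, d(taxon1,taxon3) = 0.388, d(taxon2,taxon3) = 0.388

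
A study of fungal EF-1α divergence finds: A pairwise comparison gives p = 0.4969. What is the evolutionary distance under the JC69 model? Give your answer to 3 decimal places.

d = −(3/4) ln(1 − 4p/3) = −0.75 ln(1 − 0.662533) = −0.75 ln(0.337467)
  = −0.75 × (-1.086288) = 0.814716 substitutions/site.

0.815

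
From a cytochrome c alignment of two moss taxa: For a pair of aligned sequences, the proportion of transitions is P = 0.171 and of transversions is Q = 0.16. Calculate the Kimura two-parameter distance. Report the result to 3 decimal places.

0.445

Under the Kimura two-parameter model, d = −½ ln(1 − 2P − Q) − ¼ ln(1 − 2Q).
1 − 2P − Q = 0.498, giving −½ ln(0.498) = 0.348578.
1 − 2Q = 0.68, giving −¼ ln(0.68) = 0.096416.
d = 0.348578 + 0.096416 = 0.444994.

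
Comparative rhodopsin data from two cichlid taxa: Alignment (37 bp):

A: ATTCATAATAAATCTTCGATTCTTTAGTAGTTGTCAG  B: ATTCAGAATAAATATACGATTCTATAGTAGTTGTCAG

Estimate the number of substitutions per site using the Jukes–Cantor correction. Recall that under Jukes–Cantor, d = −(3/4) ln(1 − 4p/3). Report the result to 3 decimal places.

0.117

The sequences differ at 4 of 37 sites (6, 14, 16, 24), so p = 4/37 ≈ 0.108108.
d = −(3/4) ln(1 − 4p/3) = −0.75 ln(1 − 0.144144) = −0.75 ln(0.855856)
  = −0.75 × (-0.155653) = 0.116740 substitutions/site.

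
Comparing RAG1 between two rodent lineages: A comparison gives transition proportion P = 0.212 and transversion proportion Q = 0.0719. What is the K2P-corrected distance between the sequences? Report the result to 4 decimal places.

Under the Kimura two-parameter model, d = −½ ln(1 − 2P − Q) − ¼ ln(1 − 2Q).
1 − 2P − Q = 0.5041, giving −½ ln(0.5041) = 0.342490.
1 − 2Q = 0.8562, giving −¼ ln(0.8562) = 0.038813.
d = 0.342490 + 0.038813 = 0.381303.

0.3813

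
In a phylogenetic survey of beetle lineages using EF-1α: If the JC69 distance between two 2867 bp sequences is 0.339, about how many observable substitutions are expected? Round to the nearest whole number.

Invert JC69: p = (3/4)(1 − e^(−4d/3)) = 0.75 × (1 − e^(-0.452)) = 0.75 × (1 − 0.636354) = 0.272735.
Expected differing sites = pL ≈ 0.272735 × 2867 = 781.931245 ≈ 782.

782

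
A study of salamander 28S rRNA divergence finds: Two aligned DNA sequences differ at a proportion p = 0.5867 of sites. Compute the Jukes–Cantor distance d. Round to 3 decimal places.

d = −(3/4) ln(1 − 4p/3) = −0.75 ln(1 − 0.782267) = −0.75 ln(0.217733)
  = −0.75 × (-1.524486) = 1.143365 substitutions/site.

1.143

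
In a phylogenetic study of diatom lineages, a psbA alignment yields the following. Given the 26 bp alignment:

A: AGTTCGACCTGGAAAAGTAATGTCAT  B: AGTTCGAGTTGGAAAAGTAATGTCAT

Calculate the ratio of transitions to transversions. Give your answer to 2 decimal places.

1.00

Transitions are A↔G and C↔T; transversions are all other mismatches.
Transitions: 1. Transversions: 1.
R = 1/1 = 1.00.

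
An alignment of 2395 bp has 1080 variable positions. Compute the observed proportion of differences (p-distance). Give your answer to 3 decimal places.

0.451

p = 1080/2395 = 0.450939… ≈ 0.451 (to 3 d.p.).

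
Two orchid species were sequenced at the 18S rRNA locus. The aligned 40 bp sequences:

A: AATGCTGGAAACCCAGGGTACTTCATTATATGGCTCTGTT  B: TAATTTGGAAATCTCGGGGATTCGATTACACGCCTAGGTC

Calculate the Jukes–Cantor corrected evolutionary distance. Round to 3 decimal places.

0.627

The sequences differ at 17 of 40 sites, so p = 17/40 = 0.425.
d = −(3/4) ln(1 − 4p/3) = −0.75 ln(1 − 0.566667) = −0.75 ln(0.433333)
  = −0.75 × (-0.836249) = 0.627187 substitutions/site.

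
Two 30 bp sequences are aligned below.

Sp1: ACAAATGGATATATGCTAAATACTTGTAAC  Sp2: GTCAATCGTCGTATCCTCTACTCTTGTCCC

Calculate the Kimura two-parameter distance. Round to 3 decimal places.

Of 30 sites, 5 differences are transitions and 9 are transversions, so P = 5/30 ≈ 0.166667 and Q = 9/30 = 0.3.
Under the Kimura two-parameter model, d = −½ ln(1 − 2P − Q) − ¼ ln(1 − 2Q).
1 − 2P − Q = 0.366666, giving −½ ln(0.366666) = 0.501652.
1 − 2Q = 0.4, giving −¼ ln(0.4) = 0.229073.
d = 0.501652 + 0.229073 = 0.730725.

0.731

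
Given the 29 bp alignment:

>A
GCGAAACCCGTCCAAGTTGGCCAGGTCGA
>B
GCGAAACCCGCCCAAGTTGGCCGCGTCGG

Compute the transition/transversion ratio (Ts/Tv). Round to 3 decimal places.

3.000

Transitions are A↔G and C↔T; transversions are all other mismatches.
Transitions: 3. Transversions: 1.
R = 3/1 = 3.000.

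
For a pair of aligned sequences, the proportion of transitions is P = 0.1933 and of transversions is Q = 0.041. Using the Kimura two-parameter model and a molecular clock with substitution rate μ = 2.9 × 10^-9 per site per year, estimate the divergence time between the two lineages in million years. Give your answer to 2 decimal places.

51.78

Under the Kimura two-parameter model, d = −½ ln(1 − 2P − Q) − ¼ ln(1 − 2Q).
1 − 2P − Q = 0.5724, giving −½ ln(0.5724) = 0.278959.
1 − 2Q = 0.918, giving −¼ ln(0.918) = 0.021389.
d = 0.278959 + 0.021389 = 0.300348.
Under a molecular clock d = 2μt, so t = d/(2μ) = 0.300348 / (2 × 2.9 × 10^-9) = 51.78 million years.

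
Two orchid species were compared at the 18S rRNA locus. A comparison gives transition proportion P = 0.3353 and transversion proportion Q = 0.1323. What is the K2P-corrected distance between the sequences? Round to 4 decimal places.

Under the Kimura two-parameter model, d = −½ ln(1 − 2P − Q) − ¼ ln(1 − 2Q).
1 − 2P − Q = 0.1971, giving −½ ln(0.1971) = 0.812022.
1 − 2Q = 0.7354, giving −¼ ln(0.7354) = 0.076835.
d = 0.812022 + 0.076835 = 0.888857.

0.8889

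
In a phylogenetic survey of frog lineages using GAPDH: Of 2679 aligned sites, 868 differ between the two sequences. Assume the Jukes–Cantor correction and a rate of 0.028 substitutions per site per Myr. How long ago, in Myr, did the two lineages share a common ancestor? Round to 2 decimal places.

p = 868/2679 ≈ 0.324001.
d = −(3/4) ln(1 − 4p/3) = −0.75 ln(1 − 0.432001) = −0.75 ln(0.567999)
  = −0.75 × (-0.565636) = 0.424227 substitutions/site.
Under a molecular clock d = 2μt, so t = d/(2μ) = 0.424227 / (2 × 0.028) = 7.58 Myr.

7.58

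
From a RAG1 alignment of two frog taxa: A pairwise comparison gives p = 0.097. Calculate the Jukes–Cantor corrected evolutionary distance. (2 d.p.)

d = −(3/4) ln(1 − 4p/3) = −0.75 ln(1 − 0.129333) = −0.75 ln(0.870667)
  = −0.75 × (-0.138496) = 0.103872 substitutions/site.

0.10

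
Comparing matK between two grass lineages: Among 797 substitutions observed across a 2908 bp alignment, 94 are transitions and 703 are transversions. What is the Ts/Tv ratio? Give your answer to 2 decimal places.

R = 94/703 = 0.133712… ≈ 0.13 (to 2 d.p.).

0.13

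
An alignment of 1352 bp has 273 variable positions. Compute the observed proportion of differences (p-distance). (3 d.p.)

p = 273/1352 = 0.201923… ≈ 0.202 (to 3 d.p.).

0.202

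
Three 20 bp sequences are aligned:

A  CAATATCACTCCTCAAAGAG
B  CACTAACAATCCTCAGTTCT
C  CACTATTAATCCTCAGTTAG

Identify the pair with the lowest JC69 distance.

A–B: 8/20 differ, p = 0.400, d = 0.572.
A–C: 6/20 differ, p = 0.300, d = 0.383.
B–C: 4/20 differ, p = 0.200, d = 0.233.
The smallest distance is between B and C.

B and C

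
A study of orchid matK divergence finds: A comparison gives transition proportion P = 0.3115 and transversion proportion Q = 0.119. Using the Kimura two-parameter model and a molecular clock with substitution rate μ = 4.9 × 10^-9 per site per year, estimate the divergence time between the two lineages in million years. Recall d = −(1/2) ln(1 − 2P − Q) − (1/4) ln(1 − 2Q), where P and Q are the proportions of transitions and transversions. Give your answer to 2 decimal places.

76.06

Under the Kimura two-parameter model, d = −½ ln(1 − 2P − Q) − ¼ ln(1 − 2Q).
1 − 2P − Q = 0.258, giving −½ ln(0.258) = 0.677398.
1 − 2Q = 0.762, giving −¼ ln(0.762) = 0.067952.
d = 0.677398 + 0.067952 = 0.745350.
Under a molecular clock d = 2μt, so t = d/(2μ) = 0.745350 / (2 × 4.9 × 10^-9) = 76.06 million years.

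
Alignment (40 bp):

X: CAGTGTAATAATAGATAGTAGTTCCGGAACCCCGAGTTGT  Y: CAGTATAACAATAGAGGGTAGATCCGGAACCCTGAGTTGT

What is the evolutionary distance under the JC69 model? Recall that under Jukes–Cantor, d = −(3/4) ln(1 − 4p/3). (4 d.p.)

0.1674

The sequences differ at 6 of 40 sites (5, 9, 16, 17, 22, 33), so p = 6/40 = 0.15.
d = −(3/4) ln(1 − 4p/3) = −0.75 ln(1 − 0.2) = −0.75 ln(0.8)
  = −0.75 × (-0.223144) = 0.167358 substitutions/site.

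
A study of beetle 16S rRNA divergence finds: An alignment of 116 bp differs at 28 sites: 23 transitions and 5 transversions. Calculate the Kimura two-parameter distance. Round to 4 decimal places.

0.3121

P = 23/116 ≈ 0.198276 and Q = 5/116 ≈ 0.043103.
Under the Kimura two-parameter model, d = −½ ln(1 − 2P − Q) − ¼ ln(1 − 2Q).
1 − 2P − Q = 0.560345, giving −½ ln(0.560345) = 0.289601.
1 − 2Q = 0.913794, giving −¼ ln(0.913794) = 0.022538.
d = 0.289601 + 0.022538 = 0.312139.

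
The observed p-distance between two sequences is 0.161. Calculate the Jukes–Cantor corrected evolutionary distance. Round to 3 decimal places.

d = −(3/4) ln(1 − 4p/3) = −0.75 ln(1 − 0.214667) = −0.75 ln(0.785333)
  = −0.75 × (-0.241647) = 0.181235 substitutions/site.

0.181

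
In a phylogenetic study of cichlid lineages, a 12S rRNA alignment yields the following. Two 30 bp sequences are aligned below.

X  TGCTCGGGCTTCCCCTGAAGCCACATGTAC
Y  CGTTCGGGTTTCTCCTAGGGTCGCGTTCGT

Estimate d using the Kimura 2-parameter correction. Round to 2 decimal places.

1.17

Of 30 sites, 13 differences are transitions and 1 are transversions, so P = 13/30 ≈ 0.433333 and Q = 1/30 ≈ 0.033333.
Under the Kimura two-parameter model, d = −½ ln(1 − 2P − Q) − ¼ ln(1 − 2Q).
1 − 2P − Q = 0.100001, giving −½ ln(0.100001) = 1.151288.
1 − 2Q = 0.933334, giving −¼ ln(0.933334) = 0.017248.
d = 1.151288 + 0.017248 = 1.168536.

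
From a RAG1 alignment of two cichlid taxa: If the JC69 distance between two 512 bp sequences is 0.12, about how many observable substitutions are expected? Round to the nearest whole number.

57

Invert JC69: p = (3/4)(1 − e^(−4d/3)) = 0.75 × (1 − e^(-0.16)) = 0.75 × (1 − 0.852144) = 0.110892.
Expected differing sites = pL ≈ 0.110892 × 512 = 56.776704 ≈ 57.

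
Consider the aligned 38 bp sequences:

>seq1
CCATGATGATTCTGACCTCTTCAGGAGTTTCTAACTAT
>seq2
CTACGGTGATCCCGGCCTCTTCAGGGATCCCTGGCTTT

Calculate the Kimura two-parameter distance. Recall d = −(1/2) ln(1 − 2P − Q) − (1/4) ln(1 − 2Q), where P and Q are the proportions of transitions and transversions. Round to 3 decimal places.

0.550

Of 38 sites, 12 differences are transitions and 1 are transversions, so P = 12/38 ≈ 0.315789 and Q = 1/38 ≈ 0.026316.
Under the Kimura two-parameter model, d = −½ ln(1 − 2P − Q) − ¼ ln(1 − 2Q).
1 − 2P − Q = 0.342106, giving −½ ln(0.342106) = 0.536317.
1 − 2Q = 0.947368, giving −¼ ln(0.947368) = 0.013517.
d = 0.536317 + 0.013517 = 0.549834.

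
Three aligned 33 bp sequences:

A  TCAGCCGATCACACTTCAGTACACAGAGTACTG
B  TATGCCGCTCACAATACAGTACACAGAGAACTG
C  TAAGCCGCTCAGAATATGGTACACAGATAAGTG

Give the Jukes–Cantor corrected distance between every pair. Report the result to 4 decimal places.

d(A,B) = 0.2082, d(A,C) = 0.3882, d(B,C) = 0.2082

A–B: 6/33 sites differ → p ≈ 0.181818, d = −0.75 ln(1 − 0.242424) = 0.208224 ≈ 0.2082.
A–C: 10/33 sites differ → p ≈ 0.30303, d = −0.75 ln(1 − 0.40404) = 0.388186 ≈ 0.3882.
B–C: 6/33 sites differ → p ≈ 0.181818, d = −0.75 ln(1 − 0.242424) = 0.208224 ≈ 0.2082.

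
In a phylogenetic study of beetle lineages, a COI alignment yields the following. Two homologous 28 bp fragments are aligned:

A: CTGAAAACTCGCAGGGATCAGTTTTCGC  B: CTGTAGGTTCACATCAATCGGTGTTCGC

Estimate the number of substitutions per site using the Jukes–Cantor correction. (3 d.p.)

The sequences differ at 10 of 28 sites (4, 6, 7, 8, 11, 14, 15, 16, 20, 23), so p = 10/28 ≈ 0.357143.
d = −(3/4) ln(1 − 4p/3) = −0.75 ln(1 − 0.476191) = −0.75 ln(0.523809)
  = −0.75 × (-0.646628) = 0.484971 substitutions/site.

0.485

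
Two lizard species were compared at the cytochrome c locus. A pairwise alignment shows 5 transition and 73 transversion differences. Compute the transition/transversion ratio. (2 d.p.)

0.07

R = 5/73 = 0.068493… ≈ 0.07 (to 2 d.p.).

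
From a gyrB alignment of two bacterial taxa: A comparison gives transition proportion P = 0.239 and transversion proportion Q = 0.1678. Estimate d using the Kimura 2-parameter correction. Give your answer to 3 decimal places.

0.621

Under the Kimura two-parameter model, d = −½ ln(1 − 2P − Q) − ¼ ln(1 − 2Q).
1 − 2P − Q = 0.3542, giving −½ ln(0.3542) = 0.518947.
1 − 2Q = 0.6644, giving −¼ ln(0.6644) = 0.102218.
d = 0.518947 + 0.102218 = 0.621165.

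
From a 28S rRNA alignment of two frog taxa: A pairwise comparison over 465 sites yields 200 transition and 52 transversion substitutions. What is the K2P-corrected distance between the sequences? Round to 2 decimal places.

P = 200/465 ≈ 0.430108 and Q = 52/465 ≈ 0.111828.
Under the Kimura two-parameter model, d = −½ ln(1 − 2P − Q) − ¼ ln(1 − 2Q).
1 − 2P − Q = 0.027956, giving −½ ln(0.027956) = 1.788562.
1 − 2Q = 0.776344, giving −¼ ln(0.776344) = 0.063290.
d = 1.788562 + 0.063290 = 1.851852.

1.85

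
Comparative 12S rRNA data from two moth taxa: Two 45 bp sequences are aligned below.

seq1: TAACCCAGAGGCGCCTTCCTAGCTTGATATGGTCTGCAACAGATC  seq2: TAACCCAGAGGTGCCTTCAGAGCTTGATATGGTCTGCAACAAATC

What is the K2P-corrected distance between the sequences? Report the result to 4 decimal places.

0.0948

Of 45 sites, 2 differences are transitions and 2 are transversions, so P = 2/45 ≈ 0.044444 and Q = 2/45 ≈ 0.044444.
Under the Kimura two-parameter model, d = −½ ln(1 − 2P − Q) − ¼ ln(1 − 2Q).
1 − 2P − Q = 0.866668, giving −½ ln(0.866668) = 0.071550.
1 − 2Q = 0.911112, giving −¼ ln(0.911112) = 0.023272.
d = 0.071550 + 0.023272 = 0.094822.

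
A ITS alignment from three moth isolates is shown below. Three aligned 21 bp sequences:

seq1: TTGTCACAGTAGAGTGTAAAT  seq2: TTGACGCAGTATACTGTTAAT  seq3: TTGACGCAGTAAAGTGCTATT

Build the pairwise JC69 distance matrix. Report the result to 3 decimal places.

seq1–seq2: 5/21 sites differ → p ≈ 0.238095, d = −0.75 ln(1 − 0.31746) = 0.286451 ≈ 0.286.
seq1–seq3: 6/21 sites differ → p ≈ 0.285714, d = −0.75 ln(1 − 0.380952) = 0.359679 ≈ 0.360.
seq2–seq3: 4/21 sites differ → p ≈ 0.190476, d = −0.75 ln(1 − 0.253968) = 0.219740 ≈ 0.220.

d(seq1,seq2) = 0.286, d(seq1,seq3) = 0.360, d(seq2,seq3) = 0.220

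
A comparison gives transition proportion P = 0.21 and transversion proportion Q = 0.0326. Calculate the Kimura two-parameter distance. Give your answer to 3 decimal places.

Under the Kimura two-parameter model, d = −½ ln(1 − 2P − Q) − ¼ ln(1 − 2Q).
1 − 2P − Q = 0.5474, giving −½ ln(0.5474) = 0.301288.
1 − 2Q = 0.9348, giving −¼ ln(0.9348) = 0.016856.
d = 0.301288 + 0.016856 = 0.318144.

0.318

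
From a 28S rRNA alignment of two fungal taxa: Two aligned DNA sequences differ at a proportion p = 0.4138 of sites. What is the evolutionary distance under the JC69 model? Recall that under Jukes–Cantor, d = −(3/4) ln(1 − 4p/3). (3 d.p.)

d = −(3/4) ln(1 − 4p/3) = −0.75 ln(1 − 0.551733) = −0.75 ln(0.448267)
  = −0.75 × (-0.802366) = 0.601775 substitutions/site.

0.602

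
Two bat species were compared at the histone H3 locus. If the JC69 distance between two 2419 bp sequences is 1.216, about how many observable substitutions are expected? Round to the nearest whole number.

Invert JC69: p = (3/4)(1 − e^(−4d/3)) = 0.75 × (1 − e^(-1.621333)) = 0.75 × (1 − 0.197635) = 0.601774.
Expected differing sites = pL ≈ 0.601774 × 2419 = 1455.691306 ≈ 1456.

1456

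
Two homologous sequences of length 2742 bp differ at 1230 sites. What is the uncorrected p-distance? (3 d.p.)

p = 1230/2742 = 0.448577… ≈ 0.449 (to 3 d.p.).

0.449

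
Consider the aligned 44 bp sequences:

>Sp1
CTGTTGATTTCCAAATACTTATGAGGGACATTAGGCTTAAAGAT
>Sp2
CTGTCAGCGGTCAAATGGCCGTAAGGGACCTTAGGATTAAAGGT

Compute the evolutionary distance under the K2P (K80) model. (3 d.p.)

0.540

Of 44 sites, 11 differences are transitions and 5 are transversions, so P = 11/44 = 0.25 and Q = 5/44 ≈ 0.113636.
Under the Kimura two-parameter model, d = −½ ln(1 − 2P − Q) − ¼ ln(1 − 2Q).
1 − 2P − Q = 0.386364, giving −½ ln(0.386364) = 0.475488.
1 − 2Q = 0.772728, giving −¼ ln(0.772728) = 0.064457.
d = 0.475488 + 0.064457 = 0.539945.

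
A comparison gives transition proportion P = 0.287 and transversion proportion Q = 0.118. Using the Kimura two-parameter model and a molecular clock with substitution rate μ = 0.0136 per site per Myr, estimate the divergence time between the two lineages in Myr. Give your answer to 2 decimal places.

24.12

Under the Kimura two-parameter model, d = −½ ln(1 − 2P − Q) − ¼ ln(1 − 2Q).
1 − 2P − Q = 0.308, giving −½ ln(0.308) = 0.588828.
1 − 2Q = 0.764, giving −¼ ln(0.764) = 0.067297.
d = 0.588828 + 0.067297 = 0.656125.
Under a molecular clock d = 2μt, so t = d/(2μ) = 0.656125 / (2 × 0.0136) = 24.12 Myr.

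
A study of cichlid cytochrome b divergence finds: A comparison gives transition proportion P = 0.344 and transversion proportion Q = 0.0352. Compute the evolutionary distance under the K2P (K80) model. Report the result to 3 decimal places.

Under the Kimura two-parameter model, d = −½ ln(1 − 2P − Q) − ¼ ln(1 − 2Q).
1 − 2P − Q = 0.2768, giving −½ ln(0.2768) = 0.642230.
1 − 2Q = 0.9296, giving −¼ ln(0.9296) = 0.018250.
d = 0.642230 + 0.018250 = 0.660480.

0.660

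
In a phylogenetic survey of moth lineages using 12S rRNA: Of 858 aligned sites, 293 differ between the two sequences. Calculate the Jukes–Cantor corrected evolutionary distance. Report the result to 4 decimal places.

0.4557

p = 293/858 ≈ 0.341492.
d = −(3/4) ln(1 − 4p/3) = −0.75 ln(1 − 0.455323) = −0.75 ln(0.544677)
  = −0.75 × (-0.607562) = 0.455672 substitutions/site.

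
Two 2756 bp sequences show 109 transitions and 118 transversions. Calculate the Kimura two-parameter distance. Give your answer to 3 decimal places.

0.087

P = 109/2756 ≈ 0.03955 and Q = 118/2756 ≈ 0.042816.
Under the Kimura two-parameter model, d = −½ ln(1 − 2P − Q) − ¼ ln(1 − 2Q).
1 − 2P − Q = 0.878084, giving −½ ln(0.878084) = 0.065007.
1 − 2Q = 0.914368, giving −¼ ln(0.914368) = 0.022381.
d = 0.065007 + 0.022381 = 0.087388.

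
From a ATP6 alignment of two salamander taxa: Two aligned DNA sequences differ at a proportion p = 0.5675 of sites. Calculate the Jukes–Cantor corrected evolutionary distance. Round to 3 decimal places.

d = −(3/4) ln(1 − 4p/3) = −0.75 ln(1 − 0.756667) = −0.75 ln(0.243333)
  = −0.75 × (-1.413324) = 1.059993 substitutions/site.

1.060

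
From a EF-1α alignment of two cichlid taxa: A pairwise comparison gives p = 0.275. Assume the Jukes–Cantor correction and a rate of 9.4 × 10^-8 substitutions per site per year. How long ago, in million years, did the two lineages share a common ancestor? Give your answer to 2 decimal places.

1.82

d = −(3/4) ln(1 − 4p/3) = −0.75 ln(1 − 0.366667) = −0.75 ln(0.633333)
  = −0.75 × (-0.456759) = 0.342569 substitutions/site.
Under a molecular clock d = 2μt, so t = d/(2μ) = 0.342569 / (2 × 9.4 × 10^-8) = 1.82 million years.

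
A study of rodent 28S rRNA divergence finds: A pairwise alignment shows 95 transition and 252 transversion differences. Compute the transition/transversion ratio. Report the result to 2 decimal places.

0.38

R = 95/252 = 0.376984… ≈ 0.38 (to 2 d.p.).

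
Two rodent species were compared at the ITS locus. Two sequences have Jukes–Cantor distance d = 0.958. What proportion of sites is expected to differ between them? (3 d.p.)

p = (3/4)(1 − e^(−4d/3)) = 0.75 × (1 − e^(-1.277333)) = 0.75 × (1 − 0.278780) = 0.540915.

0.541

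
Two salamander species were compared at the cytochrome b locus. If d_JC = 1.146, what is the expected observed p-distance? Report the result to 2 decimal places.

0.59

p = (3/4)(1 − e^(−4d/3)) = 0.75 × (1 − e^(-1.528)) = 0.75 × (1 − 0.216969) = 0.587273.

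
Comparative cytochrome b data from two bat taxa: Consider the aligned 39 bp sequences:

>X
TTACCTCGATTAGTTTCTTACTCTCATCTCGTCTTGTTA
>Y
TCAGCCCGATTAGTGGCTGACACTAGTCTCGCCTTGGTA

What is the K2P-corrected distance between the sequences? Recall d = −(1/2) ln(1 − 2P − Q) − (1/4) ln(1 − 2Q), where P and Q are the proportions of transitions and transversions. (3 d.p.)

0.354

Of 39 sites, 4 differences are transitions and 7 are transversions, so P = 4/39 ≈ 0.102564 and Q = 7/39 ≈ 0.179487.
Under the Kimura two-parameter model, d = −½ ln(1 − 2P − Q) − ¼ ln(1 − 2Q).
1 − 2P − Q = 0.615385, giving −½ ln(0.615385) = 0.242754.
1 − 2Q = 0.641026, giving −¼ ln(0.641026) = 0.111171.
d = 0.242754 + 0.111171 = 0.353925.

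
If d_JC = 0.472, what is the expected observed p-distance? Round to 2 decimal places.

p = (3/4)(1 − e^(−4d/3)) = 0.75 × (1 − e^(-0.629333)) = 0.75 × (1 − 0.532947) = 0.350290.

0.35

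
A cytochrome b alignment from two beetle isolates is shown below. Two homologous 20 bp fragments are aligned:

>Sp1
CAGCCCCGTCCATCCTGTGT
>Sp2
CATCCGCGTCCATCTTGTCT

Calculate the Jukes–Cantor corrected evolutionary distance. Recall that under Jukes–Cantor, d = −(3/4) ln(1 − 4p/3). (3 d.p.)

The sequences differ at 4 of 20 sites (3, 6, 15, 19), so p = 4/20 = 0.2.
d = −(3/4) ln(1 − 4p/3) = −0.75 ln(1 − 0.266667) = −0.75 ln(0.733333)
  = −0.75 × (-0.310155) = 0.232616 substitutions/site.

0.233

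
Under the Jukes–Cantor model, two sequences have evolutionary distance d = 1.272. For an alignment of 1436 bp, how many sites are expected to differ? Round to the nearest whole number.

879

Invert JC69: p = (3/4)(1 − e^(−4d/3)) = 0.75 × (1 − e^(-1.696)) = 0.75 × (1 − 0.183416) = 0.612438.
Expected differing sites = pL ≈ 0.612438 × 1436 = 879.460968 ≈ 879.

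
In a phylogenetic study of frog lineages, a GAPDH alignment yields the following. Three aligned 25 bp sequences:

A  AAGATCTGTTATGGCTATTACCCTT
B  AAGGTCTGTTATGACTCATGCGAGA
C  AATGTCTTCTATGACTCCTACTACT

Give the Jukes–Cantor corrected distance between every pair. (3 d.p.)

A–B: 9/25 sites differ → p = 0.36, d = −0.75 ln(1 − 0.48) = 0.490445 ≈ 0.490.
A–C: 10/25 sites differ → p = 0.4, d = −0.75 ln(1 − 0.533333) = 0.571605 ≈ 0.572.
B–C: 8/25 sites differ → p = 0.32, d = −0.75 ln(1 − 0.426667) = 0.417216 ≈ 0.417.

d(A,B) = 0.490, d(A,C) = 0.572, d(B,C) = 0.417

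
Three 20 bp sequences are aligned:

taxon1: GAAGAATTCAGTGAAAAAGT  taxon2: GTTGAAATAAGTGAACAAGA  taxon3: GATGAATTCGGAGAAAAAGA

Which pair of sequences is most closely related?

taxon1–taxon2: 6/20 differ, p = 0.300, d = 0.383.
taxon1–taxon3: 4/20 differ, p = 0.200, d = 0.233.
taxon2–taxon3: 6/20 differ, p = 0.300, d = 0.383.
The smallest distance is between taxon1 and taxon3.

taxon1 and taxon3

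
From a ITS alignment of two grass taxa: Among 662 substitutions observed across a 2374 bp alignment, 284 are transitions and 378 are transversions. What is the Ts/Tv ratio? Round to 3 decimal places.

0.751

R = 284/378 = 0.751322… ≈ 0.751 (to 3 d.p.).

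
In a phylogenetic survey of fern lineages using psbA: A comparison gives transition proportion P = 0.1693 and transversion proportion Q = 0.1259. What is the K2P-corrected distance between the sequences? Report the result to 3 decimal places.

Under the Kimura two-parameter model, d = −½ ln(1 − 2P − Q) − ¼ ln(1 − 2Q).
1 − 2P − Q = 0.5355, giving −½ ln(0.5355) = 0.312277.
1 − 2Q = 0.7482, giving −¼ ln(0.7482) = 0.072521.
d = 0.312277 + 0.072521 = 0.384798.

0.385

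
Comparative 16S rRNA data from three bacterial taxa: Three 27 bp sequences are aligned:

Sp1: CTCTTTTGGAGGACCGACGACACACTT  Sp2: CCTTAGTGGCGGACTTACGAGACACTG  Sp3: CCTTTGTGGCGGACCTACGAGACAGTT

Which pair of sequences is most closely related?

Sp1–Sp2: 9/27 differ, p = 0.333, d = 0.441.
Sp1–Sp3: 7/27 differ, p = 0.259, d = 0.318.
Sp2–Sp3: 4/27 differ, p = 0.148, d = 0.165.
The smallest distance is between Sp2 and Sp3.

Sp2 and Sp3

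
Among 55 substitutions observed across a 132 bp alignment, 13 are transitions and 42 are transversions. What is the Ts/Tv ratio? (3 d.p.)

0.310

R = 13/42 = 0.309523… ≈ 0.310 (to 3 d.p.).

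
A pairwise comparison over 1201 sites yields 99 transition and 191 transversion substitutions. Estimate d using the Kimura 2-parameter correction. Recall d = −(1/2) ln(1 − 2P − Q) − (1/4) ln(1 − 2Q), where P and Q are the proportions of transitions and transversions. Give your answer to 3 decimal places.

0.291

P = 99/1201 ≈ 0.082431 and Q = 191/1201 ≈ 0.159034.
Under the Kimura two-parameter model, d = −½ ln(1 − 2P − Q) − ¼ ln(1 − 2Q).
1 − 2P − Q = 0.676104, giving −½ ln(0.676104) = 0.195704.
1 − 2Q = 0.681932, giving −¼ ln(0.681932) = 0.095706.
d = 0.195704 + 0.095706 = 0.291410.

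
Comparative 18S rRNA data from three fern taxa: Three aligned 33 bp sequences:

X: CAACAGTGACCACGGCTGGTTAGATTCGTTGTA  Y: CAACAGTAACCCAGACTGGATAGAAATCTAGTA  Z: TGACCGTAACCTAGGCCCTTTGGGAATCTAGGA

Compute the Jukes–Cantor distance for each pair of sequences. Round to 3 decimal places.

d(X,Y) = 0.388, d(X,Z) = 0.871, d(Y,Z) = 0.497

X–Y: 10/33 sites differ → p ≈ 0.30303, d = −0.75 ln(1 − 0.40404) = 0.388186 ≈ 0.388.
X–Z: 17/33 sites differ → p ≈ 0.515152, d = −0.75 ln(1 − 0.686869) = 0.870850 ≈ 0.871.
Y–Z: 12/33 sites differ → p ≈ 0.363636, d = −0.75 ln(1 − 0.484848) = 0.497470 ≈ 0.497.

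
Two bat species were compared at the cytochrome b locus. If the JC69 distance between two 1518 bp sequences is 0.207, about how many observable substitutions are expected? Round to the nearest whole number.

275

Invert JC69: p = (3/4)(1 − e^(−4d/3)) = 0.75 × (1 − e^(-0.276)) = 0.75 × (1 − 0.758813) = 0.180890.
Expected differing sites = pL ≈ 0.180890 × 1518 = 274.59102 ≈ 275.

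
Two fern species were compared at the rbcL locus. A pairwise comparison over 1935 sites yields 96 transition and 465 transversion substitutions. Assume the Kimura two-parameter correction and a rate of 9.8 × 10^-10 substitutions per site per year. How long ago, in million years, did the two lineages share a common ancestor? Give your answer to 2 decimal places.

P = 96/1935 ≈ 0.049612 and Q = 465/1935 ≈ 0.24031.
Under the Kimura two-parameter model, d = −½ ln(1 − 2P − Q) − ¼ ln(1 − 2Q).
1 − 2P − Q = 0.660466, giving −½ ln(0.660466) = 0.207405.
1 − 2Q = 0.51938, giving −¼ ln(0.51938) = 0.163780.
d = 0.207405 + 0.163780 = 0.371185.
Under a molecular clock d = 2μt, so t = d/(2μ) = 0.371185 / (2 × 9.8 × 10^-10) = 189.38 million years.

189.38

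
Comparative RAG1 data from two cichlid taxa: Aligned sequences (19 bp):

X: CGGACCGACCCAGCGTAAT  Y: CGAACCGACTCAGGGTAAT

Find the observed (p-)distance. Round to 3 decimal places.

0.158

The sequences differ at 3 of 19 positions (sites 3, 10, 14).
p = 3/19 = 0.157894… ≈ 0.158 (to 3 d.p.).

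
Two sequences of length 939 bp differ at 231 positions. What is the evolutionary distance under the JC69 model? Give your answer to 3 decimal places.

p = 231/939 ≈ 0.246006.
d = −(3/4) ln(1 − 4p/3) = −0.75 ln(1 − 0.328008) = −0.75 ln(0.671992)
  = −0.75 × (-0.397509) = 0.298132 substitutions/site.

0.298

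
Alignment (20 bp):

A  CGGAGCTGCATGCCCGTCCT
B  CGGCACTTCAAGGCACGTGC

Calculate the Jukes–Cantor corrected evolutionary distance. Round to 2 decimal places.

0.99

The sequences differ at 11 of 20 sites, so p = 11/20 = 0.55.
d = −(3/4) ln(1 − 4p/3) = −0.75 ln(1 − 0.733333) = −0.75 ln(0.266667)
  = −0.75 × (-1.321755) = 0.991316 substitutions/site.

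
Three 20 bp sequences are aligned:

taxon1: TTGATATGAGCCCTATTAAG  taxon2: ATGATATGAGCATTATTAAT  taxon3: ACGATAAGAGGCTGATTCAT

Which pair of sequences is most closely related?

taxon1–taxon2: 4/20 differ, p = 0.200, d = 0.233.
taxon1–taxon3: 8/20 differ, p = 0.400, d = 0.572.
taxon2–taxon3: 6/20 differ, p = 0.300, d = 0.383.
The smallest distance is between taxon1 and taxon2.

taxon1 and taxon2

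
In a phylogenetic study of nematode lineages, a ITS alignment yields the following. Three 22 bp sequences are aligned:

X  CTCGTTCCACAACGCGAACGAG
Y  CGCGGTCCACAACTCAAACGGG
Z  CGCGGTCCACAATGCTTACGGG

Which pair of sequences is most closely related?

X–Y: 5/22 differ, p = 0.227, d = 0.271.
X–Z: 6/22 differ, p = 0.273, d = 0.339.
Y–Z: 4/22 differ, p = 0.182, d = 0.208.
The smallest distance is between Y and Z.

Y and Z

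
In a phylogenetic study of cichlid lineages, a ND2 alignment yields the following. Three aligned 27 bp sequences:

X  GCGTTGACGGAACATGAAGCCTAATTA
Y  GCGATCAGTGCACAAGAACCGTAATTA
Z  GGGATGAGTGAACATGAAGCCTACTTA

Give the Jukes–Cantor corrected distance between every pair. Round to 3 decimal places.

X–Y: 8/27 sites differ → p ≈ 0.296296, d = −0.75 ln(1 − 0.395061) = 0.376971 ≈ 0.377.
X–Z: 5/27 sites differ → p ≈ 0.185185, d = −0.75 ln(1 − 0.246913) = 0.212681 ≈ 0.213.
Y–Z: 7/27 sites differ → p ≈ 0.259259, d = −0.75 ln(1 − 0.345679) = 0.318118 ≈ 0.318.

d(X,Y) = 0.377, d(X,Z) = 0.213, d(Y,Z) = 0.318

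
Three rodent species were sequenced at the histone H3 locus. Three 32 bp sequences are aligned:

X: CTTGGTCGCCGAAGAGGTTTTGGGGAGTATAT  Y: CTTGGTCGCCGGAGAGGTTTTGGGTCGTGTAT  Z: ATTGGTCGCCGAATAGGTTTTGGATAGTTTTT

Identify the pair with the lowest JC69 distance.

X–Y: 4/32 differ, p = 0.125, d = 0.137.
X–Z: 6/32 differ, p = 0.188, d = 0.216.
Y–Z: 7/32 differ, p = 0.219, d = 0.259.
The smallest distance is between X and Y.

X and Y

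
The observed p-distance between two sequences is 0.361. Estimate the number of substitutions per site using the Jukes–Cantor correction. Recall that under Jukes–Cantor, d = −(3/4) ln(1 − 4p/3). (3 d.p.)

d = −(3/4) ln(1 − 4p/3) = −0.75 ln(1 − 0.481333) = −0.75 ln(0.518667)
  = −0.75 × (-0.656493) = 0.492370 substitutions/site.

0.492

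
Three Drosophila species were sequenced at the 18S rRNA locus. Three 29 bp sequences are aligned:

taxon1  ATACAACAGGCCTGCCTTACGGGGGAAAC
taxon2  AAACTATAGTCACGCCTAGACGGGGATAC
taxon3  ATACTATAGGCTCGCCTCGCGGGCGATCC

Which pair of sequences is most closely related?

taxon1–taxon2: 11/29 differ, p = 0.379, d = 0.529.
taxon1–taxon3: 9/29 differ, p = 0.310, d = 0.401.
taxon2–taxon3: 8/29 differ, p = 0.276, d = 0.344.
The smallest distance is between taxon2 and taxon3.

taxon2 and taxon3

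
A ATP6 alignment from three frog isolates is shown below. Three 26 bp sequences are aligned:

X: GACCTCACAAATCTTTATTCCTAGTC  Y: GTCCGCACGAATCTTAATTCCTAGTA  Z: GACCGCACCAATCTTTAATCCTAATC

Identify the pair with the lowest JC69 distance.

X–Y: 5/26 differ, p = 0.192, d = 0.222.
X–Z: 4/26 differ, p = 0.154, d = 0.172.
Y–Z: 6/26 differ, p = 0.231, d = 0.276.
The smallest distance is between X and Z.

X and Z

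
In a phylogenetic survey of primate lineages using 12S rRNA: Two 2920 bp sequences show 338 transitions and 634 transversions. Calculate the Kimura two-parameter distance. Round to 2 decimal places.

P = 338/2920 ≈ 0.115753 and Q = 634/2920 ≈ 0.217123.
Under the Kimura two-parameter model, d = −½ ln(1 − 2P − Q) − ¼ ln(1 − 2Q).
1 − 2P − Q = 0.551371, giving −½ ln(0.551371) = 0.297674.
1 − 2Q = 0.565754, giving −¼ ln(0.565754) = 0.142399.
d = 0.297674 + 0.142399 = 0.440073.

0.44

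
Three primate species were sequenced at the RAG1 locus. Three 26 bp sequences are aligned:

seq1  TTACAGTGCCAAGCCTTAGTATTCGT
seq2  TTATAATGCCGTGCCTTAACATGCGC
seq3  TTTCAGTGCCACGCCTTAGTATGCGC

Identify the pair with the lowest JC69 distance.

seq1 and seq3

seq1–seq2: 8/26 differ, p = 0.308, d = 0.396.
seq1–seq3: 4/26 differ, p = 0.154, d = 0.172.
seq2–seq3: 7/26 differ, p = 0.269, d = 0.334.
The smallest distance is between seq1 and seq3.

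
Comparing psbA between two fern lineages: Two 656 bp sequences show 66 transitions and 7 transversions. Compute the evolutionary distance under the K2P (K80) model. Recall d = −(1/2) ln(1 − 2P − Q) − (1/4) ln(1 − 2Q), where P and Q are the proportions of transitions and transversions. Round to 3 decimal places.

P = 66/656 ≈ 0.10061 and Q = 7/656 ≈ 0.010671.
Under the Kimura two-parameter model, d = −½ ln(1 − 2P − Q) − ¼ ln(1 − 2Q).
1 − 2P − Q = 0.788109, giving −½ ln(0.788109) = 0.119059.
1 − 2Q = 0.978658, giving −¼ ln(0.978658) = 0.005393.
d = 0.119059 + 0.005393 = 0.124452.

0.124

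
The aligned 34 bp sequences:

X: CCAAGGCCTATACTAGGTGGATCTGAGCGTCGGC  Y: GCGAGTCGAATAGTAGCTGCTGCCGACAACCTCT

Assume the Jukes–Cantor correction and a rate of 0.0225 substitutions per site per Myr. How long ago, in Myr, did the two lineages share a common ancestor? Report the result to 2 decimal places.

The sequences differ at 18 of 34 sites, so p = 18/34 ≈ 0.529412.
d = −(3/4) ln(1 − 4p/3) = −0.75 ln(1 − 0.705883) = −0.75 ln(0.294117)
  = −0.75 × (-1.223778) = 0.917834 substitutions/site.
Under a molecular clock d = 2μt, so t = d/(2μ) = 0.917834 / (2 × 0.0225) = 20.40 Myr.

20.40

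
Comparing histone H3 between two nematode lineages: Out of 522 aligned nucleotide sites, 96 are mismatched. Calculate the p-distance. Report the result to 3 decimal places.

p = 96/522 = 0.183908… ≈ 0.184 (to 3 d.p.).

0.184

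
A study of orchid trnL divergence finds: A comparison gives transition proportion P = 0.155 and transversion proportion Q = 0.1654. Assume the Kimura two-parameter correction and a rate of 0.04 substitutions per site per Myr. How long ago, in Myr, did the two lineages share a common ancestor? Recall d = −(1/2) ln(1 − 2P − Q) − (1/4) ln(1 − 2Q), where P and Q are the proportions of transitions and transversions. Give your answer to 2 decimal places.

Under the Kimura two-parameter model, d = −½ ln(1 − 2P − Q) − ¼ ln(1 − 2Q).
1 − 2P − Q = 0.5246, giving −½ ln(0.5246) = 0.322560.
1 − 2Q = 0.6692, giving −¼ ln(0.6692) = 0.100418.
d = 0.322560 + 0.100418 = 0.422978.
Under a molecular clock d = 2μt, so t = d/(2μ) = 0.422978 / (2 × 0.04) = 5.29 Myr.

5.29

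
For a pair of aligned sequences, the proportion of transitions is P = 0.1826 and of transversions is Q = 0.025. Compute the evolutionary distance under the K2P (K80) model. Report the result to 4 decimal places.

Under the Kimura two-parameter model, d = −½ ln(1 − 2P − Q) − ¼ ln(1 − 2Q).
1 − 2P − Q = 0.6098, giving −½ ln(0.6098) = 0.247312.
1 − 2Q = 0.95, giving −¼ ln(0.95) = 0.012823.
d = 0.247312 + 0.012823 = 0.260135.

0.2601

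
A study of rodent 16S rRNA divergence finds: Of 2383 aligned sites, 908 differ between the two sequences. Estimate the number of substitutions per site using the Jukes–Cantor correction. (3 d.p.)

0.532

p = 908/2383 ≈ 0.381032.
d = −(3/4) ln(1 − 4p/3) = −0.75 ln(1 − 0.508043) = −0.75 ln(0.491957)
  = −0.75 × (-0.709364) = 0.532023 substitutions/site.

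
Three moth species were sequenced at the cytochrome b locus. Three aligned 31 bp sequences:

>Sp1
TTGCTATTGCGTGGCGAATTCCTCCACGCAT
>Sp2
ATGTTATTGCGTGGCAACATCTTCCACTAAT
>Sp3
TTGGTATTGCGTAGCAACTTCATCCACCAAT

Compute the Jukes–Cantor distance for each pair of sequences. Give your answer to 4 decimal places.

Sp1–Sp2: 8/31 sites differ → p ≈ 0.258065, d = −0.75 ln(1 − 0.344087) = 0.316295 ≈ 0.3163.
Sp1–Sp3: 7/31 sites differ → p ≈ 0.225806, d = −0.75 ln(1 − 0.301075) = 0.268659 ≈ 0.2687.
Sp2–Sp3: 6/31 sites differ → p ≈ 0.193548, d = −0.75 ln(1 − 0.258064) = 0.223869 ≈ 0.2239.

d(Sp1,Sp2) = 0.3163, d(Sp1,Sp3) = 0.2687, d(Sp2,Sp3) = 0.2239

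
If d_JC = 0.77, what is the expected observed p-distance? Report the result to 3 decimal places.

p = (3/4)(1 − e^(−4d/3)) = 0.75 × (1 − e^(-1.026667)) = 0.75 × (1 − 0.358199) = 0.481351.

0.481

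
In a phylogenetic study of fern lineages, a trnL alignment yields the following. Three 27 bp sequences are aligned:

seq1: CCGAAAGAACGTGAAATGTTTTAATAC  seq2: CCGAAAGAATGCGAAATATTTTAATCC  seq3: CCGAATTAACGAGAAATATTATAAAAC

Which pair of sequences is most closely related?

seq1–seq2: 4/27 differ, p = 0.148, d = 0.165.
seq1–seq3: 6/27 differ, p = 0.222, d = 0.264.
seq2–seq3: 7/27 differ, p = 0.259, d = 0.318.
The smallest distance is between seq1 and seq2.

seq1 and seq2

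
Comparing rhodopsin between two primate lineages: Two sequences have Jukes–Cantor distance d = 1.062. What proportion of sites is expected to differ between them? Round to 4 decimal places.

p = (3/4)(1 − e^(−4d/3)) = 0.75 × (1 − e^(-1.416)) = 0.75 × (1 − 0.242683) = 0.567988.

0.5680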